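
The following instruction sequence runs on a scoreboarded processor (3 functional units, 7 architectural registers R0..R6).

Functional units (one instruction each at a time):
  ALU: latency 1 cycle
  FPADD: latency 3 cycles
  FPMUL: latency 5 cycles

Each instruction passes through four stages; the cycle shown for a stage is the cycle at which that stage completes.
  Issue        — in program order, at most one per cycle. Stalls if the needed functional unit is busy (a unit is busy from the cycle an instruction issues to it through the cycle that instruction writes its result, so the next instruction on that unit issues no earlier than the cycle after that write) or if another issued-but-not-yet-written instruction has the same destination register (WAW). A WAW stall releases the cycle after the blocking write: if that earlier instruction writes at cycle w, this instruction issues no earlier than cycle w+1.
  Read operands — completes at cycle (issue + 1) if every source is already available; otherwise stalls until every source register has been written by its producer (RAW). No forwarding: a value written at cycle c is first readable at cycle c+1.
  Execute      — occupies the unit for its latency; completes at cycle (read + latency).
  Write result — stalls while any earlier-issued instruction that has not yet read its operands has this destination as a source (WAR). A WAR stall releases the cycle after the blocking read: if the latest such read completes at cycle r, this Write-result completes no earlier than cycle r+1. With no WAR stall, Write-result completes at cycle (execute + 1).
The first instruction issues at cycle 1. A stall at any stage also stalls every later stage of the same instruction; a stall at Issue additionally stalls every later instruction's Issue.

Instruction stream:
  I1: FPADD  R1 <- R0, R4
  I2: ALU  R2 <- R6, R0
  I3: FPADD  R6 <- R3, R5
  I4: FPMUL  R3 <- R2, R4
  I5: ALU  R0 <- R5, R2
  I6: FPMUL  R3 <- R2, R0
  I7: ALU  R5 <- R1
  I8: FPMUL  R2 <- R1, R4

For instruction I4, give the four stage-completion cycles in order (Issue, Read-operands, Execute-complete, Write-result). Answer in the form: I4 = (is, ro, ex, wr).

I4 = (8, 9, 14, 15)

1) issue 1, read 2, done 5, write 6
2) issue 2, read 3, done 4, write 5
3) issue 7, read 8, done 11, write 12  <struct: FPADD busy until I1 writes@6>
4) issue 8, read 9, done 14, write 15
5) issue 9, read 10, done 11, write 12
6) issue 16, read 17, done 22, write 23  <struct: FPMUL busy until I4 writes@15>
7) issue 17, read 18, done 19, write 20
8) issue 24, read 25, done 30, write 31  <struct: FPMUL busy until I6 writes@23>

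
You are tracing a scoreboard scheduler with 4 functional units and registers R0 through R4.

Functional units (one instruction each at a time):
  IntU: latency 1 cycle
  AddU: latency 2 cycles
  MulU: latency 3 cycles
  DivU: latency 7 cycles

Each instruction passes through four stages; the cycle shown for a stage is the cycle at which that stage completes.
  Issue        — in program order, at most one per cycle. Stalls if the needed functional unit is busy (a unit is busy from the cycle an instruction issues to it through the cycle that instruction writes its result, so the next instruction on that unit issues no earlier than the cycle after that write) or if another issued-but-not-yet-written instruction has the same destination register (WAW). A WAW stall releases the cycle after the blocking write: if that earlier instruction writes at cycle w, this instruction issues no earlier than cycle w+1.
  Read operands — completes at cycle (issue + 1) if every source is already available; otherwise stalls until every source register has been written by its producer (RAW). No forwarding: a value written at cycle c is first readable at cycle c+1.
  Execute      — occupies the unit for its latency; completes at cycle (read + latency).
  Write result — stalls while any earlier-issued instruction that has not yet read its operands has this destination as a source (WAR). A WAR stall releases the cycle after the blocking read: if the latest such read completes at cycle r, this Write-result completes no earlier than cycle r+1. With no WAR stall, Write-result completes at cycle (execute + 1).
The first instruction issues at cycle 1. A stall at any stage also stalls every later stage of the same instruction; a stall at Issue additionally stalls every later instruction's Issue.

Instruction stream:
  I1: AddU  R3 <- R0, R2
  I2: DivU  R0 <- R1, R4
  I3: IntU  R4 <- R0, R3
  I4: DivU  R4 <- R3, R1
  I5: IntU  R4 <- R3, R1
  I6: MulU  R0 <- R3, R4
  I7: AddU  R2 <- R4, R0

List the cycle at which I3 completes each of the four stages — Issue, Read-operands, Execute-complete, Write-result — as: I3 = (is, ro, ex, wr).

I1: IS=1 RO=2 EX=4 WR=5
I2: IS=2 RO=3 EX=10 WR=11
I3: IS=3 RO=12 EX=13 WR=14  [RAW R0: wait I2 write@11]
I4: IS=15 RO=16 EX=23 WR=24  [WAW R4: wait I3 write@14]
I5: IS=25 RO=26 EX=27 WR=28  [WAW R4: wait I4 write@24]
I6: IS=26 RO=29 EX=32 WR=33  [RAW R4: wait I5 write@28]
I7: IS=27 RO=34 EX=36 WR=37  [RAW R0: wait I6 write@33]

I3 = (3, 12, 13, 14)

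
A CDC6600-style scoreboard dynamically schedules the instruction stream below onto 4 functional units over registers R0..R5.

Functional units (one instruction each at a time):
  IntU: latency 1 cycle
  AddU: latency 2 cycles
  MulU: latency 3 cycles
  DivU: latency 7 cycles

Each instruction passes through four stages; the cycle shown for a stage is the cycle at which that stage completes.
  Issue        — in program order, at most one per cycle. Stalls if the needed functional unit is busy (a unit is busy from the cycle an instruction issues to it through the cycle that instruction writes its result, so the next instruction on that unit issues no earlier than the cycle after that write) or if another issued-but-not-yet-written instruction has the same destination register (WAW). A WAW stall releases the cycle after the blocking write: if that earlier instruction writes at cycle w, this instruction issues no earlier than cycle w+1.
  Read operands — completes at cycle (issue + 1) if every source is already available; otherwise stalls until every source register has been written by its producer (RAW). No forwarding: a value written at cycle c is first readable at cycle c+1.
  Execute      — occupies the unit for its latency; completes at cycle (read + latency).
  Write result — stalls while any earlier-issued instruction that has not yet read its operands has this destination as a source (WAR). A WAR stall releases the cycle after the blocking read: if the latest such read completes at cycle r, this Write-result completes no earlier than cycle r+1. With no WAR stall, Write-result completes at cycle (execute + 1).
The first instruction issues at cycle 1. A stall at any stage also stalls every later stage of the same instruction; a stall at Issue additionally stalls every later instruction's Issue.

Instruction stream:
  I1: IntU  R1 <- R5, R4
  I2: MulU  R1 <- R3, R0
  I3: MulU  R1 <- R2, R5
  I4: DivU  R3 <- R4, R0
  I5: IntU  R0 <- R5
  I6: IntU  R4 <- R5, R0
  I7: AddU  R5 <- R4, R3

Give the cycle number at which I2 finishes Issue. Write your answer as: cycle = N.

I1  is:1  ro:2  ex:3  wr:4
I2  is:5  ro:6  ex:9  wr:10  — WAW R1: wait I1 write@4
I3  is:11  ro:12  ex:15  wr:16  — struct: MulU busy until I2 writes@10
I4  is:12  ro:13  ex:20  wr:21
I5  is:13  ro:14  ex:15  wr:16
I6  is:17  ro:18  ex:19  wr:20  — struct: IntU busy until I5 writes@16
I7  is:18  ro:22  ex:24  wr:25  — RAW R3: wait I4 write@21

cycle = 5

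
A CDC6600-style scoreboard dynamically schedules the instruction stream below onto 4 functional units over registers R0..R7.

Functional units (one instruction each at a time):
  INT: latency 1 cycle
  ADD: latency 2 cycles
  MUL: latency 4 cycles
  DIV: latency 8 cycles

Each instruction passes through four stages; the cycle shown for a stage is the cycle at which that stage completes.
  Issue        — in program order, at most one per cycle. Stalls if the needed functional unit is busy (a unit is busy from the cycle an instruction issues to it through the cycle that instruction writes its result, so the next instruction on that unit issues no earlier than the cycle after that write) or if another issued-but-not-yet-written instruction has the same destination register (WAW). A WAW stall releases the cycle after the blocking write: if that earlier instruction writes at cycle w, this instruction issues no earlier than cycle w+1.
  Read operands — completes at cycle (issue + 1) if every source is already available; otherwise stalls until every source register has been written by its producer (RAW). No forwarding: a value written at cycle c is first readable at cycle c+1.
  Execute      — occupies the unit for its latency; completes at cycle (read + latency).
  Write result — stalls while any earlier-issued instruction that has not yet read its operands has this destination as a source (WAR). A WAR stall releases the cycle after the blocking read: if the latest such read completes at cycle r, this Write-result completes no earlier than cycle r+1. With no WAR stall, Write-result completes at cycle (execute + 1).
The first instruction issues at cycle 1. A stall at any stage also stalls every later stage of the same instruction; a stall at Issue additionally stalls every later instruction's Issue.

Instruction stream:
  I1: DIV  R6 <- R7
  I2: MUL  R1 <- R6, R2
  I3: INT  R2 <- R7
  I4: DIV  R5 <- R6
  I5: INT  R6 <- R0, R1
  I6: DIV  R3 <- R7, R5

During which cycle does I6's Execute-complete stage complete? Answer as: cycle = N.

cycle = 32

c1: I1 dispatched to DIV
c2: I1 operands ready, I2 dispatched to MUL
c3: I3 dispatched to INT
c4: I3 operands ready
c5: I3 complete
c10: I1 complete
c11: R6←I1
c12: I2 operands ready, I4 dispatched to DIV
c13: R2←I3, I4 operands ready
c14: I5 dispatched to INT
c16: I2 complete
c17: R1←I2
c18: I5 operands ready
c19: I5 complete
c20: R6←I5
c21: I4 complete
c22: R5←I4
c23: I6 dispatched to DIV
c24: I6 operands ready
c32: I6 complete
c33: R3←I6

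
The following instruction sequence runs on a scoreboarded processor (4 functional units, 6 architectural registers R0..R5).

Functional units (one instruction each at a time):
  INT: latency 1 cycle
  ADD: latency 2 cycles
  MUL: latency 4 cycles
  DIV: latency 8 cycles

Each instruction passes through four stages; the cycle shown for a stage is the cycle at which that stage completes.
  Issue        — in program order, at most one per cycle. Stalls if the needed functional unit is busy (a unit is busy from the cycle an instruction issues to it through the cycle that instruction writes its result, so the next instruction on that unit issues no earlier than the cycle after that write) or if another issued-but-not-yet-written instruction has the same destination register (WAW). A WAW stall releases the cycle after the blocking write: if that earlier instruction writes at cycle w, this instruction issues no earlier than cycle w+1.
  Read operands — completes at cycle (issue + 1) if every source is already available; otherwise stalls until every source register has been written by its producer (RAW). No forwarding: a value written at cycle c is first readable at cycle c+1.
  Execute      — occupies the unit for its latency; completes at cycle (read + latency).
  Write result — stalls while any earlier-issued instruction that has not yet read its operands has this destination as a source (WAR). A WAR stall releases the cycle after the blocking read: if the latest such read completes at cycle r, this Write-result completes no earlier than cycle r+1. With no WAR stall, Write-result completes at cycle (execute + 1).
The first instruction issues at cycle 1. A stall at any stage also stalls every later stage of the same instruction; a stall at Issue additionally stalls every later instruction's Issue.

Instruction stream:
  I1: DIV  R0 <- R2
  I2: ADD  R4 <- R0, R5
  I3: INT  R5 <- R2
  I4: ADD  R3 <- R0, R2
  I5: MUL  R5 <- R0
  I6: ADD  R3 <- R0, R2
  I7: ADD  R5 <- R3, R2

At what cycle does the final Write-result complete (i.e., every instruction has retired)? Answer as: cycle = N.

[1] I1 dispatched to DIV
[2] I1 operands ready | I2 dispatched to ADD
[3] I3 dispatched to INT
[4] I3 operands ready
[5] I3 complete
[10] I1 complete
[11] R0←I1
[12] I2 operands ready
[13] R5←I3
[14] I2 complete
[15] R4←I2
[16] I4 dispatched to ADD
[17] I4 operands ready | I5 dispatched to MUL
[18] I5 operands ready
[19] I4 complete
[20] R3←I4
[21] I6 dispatched to ADD
[22] I5 complete | I6 operands ready
[23] R5←I5
[24] I6 complete
[25] R3←I6
[26] I7 dispatched to ADD
[27] I7 operands ready
[29] I7 complete
[30] R5←I7

cycle = 30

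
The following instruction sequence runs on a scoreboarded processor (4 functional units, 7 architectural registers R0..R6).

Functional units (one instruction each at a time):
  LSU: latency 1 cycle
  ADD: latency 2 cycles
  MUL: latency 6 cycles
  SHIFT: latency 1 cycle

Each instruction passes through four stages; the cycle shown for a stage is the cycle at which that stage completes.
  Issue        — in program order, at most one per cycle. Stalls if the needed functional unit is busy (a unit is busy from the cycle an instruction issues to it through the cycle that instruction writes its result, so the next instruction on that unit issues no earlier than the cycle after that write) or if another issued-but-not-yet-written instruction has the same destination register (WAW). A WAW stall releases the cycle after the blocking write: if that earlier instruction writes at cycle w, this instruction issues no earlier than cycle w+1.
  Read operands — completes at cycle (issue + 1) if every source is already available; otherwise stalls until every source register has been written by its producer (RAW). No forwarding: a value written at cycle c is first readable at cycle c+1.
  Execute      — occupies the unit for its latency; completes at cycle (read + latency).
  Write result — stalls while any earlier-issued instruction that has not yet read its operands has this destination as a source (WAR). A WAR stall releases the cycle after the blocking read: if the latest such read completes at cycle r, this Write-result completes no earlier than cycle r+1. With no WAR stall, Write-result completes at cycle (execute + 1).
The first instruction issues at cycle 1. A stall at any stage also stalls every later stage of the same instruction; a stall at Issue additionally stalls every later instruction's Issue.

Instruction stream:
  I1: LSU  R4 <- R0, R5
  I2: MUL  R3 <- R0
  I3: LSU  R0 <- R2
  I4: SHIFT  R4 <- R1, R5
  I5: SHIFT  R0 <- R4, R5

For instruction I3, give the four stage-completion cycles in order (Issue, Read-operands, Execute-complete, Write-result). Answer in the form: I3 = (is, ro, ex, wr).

[1] I1→LSU
[2] I1 RO, I2→MUL
[3] I1 EX, I2 RO
[4] I1 WR R4
[5] I3→LSU
[6] I3 RO, I4→SHIFT
[7] I3 EX, I4 RO
[8] I3 WR R0, I4 EX
[9] I2 EX, I4 WR R4
[10] I2 WR R3, I5→SHIFT
[11] I5 RO
[12] I5 EX
[13] I5 WR R0

I3 = (5, 6, 7, 8)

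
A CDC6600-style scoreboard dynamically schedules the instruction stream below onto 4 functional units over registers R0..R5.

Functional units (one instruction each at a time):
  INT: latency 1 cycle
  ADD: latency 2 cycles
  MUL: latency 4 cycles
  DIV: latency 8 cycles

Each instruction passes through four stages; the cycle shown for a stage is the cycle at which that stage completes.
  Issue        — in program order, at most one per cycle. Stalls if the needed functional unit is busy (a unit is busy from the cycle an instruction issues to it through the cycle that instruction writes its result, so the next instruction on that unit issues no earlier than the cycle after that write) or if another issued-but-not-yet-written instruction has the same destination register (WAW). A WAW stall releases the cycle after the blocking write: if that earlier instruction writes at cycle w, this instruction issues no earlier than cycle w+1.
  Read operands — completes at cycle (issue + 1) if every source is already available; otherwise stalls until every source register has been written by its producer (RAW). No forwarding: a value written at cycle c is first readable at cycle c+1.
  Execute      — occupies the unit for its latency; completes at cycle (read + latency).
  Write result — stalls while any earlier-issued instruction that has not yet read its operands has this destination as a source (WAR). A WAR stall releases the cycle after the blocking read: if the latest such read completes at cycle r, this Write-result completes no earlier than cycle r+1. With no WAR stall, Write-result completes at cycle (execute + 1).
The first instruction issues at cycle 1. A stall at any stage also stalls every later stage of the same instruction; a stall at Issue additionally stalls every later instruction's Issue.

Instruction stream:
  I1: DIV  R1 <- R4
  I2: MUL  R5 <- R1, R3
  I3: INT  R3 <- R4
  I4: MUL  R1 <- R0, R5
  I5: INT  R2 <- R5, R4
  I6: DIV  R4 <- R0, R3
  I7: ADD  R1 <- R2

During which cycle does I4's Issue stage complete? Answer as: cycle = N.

c1: I1→DIV
c2: I1 RO, I2→MUL
c3: I3→INT
c4: I3 RO
c5: I3 EX
c10: I1 EX
c11: I1 WR R1
c12: I2 RO
c13: I3 WR R3
c16: I2 EX
c17: I2 WR R5
c18: I4→MUL
c19: I4 RO, I5→INT
c20: I5 RO, I6→DIV
c21: I5 EX, I6 RO
c22: I5 WR R2
c23: I4 EX
c24: I4 WR R1
c25: I7→ADD
c26: I7 RO
c28: I7 EX
c29: I6 EX, I7 WR R1
c30: I6 WR R4

cycle = 18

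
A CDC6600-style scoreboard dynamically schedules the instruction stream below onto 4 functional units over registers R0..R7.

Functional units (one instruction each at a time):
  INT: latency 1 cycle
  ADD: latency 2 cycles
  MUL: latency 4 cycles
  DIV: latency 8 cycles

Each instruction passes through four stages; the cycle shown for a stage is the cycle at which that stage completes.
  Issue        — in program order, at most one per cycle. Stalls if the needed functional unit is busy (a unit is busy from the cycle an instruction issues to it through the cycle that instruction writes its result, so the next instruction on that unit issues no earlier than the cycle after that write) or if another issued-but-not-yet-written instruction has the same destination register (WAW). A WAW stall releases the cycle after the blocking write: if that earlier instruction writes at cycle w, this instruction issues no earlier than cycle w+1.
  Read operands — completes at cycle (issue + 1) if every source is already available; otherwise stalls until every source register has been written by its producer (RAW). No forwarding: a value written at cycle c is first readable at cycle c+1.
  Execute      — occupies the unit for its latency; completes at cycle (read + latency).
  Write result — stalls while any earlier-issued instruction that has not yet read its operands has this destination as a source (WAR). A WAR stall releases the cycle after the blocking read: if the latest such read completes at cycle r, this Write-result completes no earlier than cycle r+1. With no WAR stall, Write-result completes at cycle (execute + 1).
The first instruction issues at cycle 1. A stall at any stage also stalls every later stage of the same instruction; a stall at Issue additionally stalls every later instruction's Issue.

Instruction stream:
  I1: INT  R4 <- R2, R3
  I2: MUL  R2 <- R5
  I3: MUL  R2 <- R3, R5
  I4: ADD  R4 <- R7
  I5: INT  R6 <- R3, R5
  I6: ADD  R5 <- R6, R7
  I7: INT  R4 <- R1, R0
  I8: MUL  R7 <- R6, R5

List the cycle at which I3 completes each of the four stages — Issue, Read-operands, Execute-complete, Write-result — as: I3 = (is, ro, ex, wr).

[1] I1 dispatched to INT
[2] I1 operands ready, I2 dispatched to MUL
[3] I1 complete, I2 operands ready
[4] R4←I1
[7] I2 complete
[8] R2←I2
[9] I3 dispatched to MUL
[10] I3 operands ready, I4 dispatched to ADD
[11] I4 operands ready, I5 dispatched to INT
[12] I5 operands ready
[13] I4 complete, I5 complete
[14] I3 complete, R4←I4, R6←I5
[15] R2←I3, I6 dispatched to ADD
[16] I6 operands ready, I7 dispatched to INT
[17] I7 operands ready, I8 dispatched to MUL
[18] I6 complete, I7 complete
[19] R5←I6, R4←I7
[20] I8 operands ready
[24] I8 complete
[25] R7←I8

I3 = (9, 10, 14, 15)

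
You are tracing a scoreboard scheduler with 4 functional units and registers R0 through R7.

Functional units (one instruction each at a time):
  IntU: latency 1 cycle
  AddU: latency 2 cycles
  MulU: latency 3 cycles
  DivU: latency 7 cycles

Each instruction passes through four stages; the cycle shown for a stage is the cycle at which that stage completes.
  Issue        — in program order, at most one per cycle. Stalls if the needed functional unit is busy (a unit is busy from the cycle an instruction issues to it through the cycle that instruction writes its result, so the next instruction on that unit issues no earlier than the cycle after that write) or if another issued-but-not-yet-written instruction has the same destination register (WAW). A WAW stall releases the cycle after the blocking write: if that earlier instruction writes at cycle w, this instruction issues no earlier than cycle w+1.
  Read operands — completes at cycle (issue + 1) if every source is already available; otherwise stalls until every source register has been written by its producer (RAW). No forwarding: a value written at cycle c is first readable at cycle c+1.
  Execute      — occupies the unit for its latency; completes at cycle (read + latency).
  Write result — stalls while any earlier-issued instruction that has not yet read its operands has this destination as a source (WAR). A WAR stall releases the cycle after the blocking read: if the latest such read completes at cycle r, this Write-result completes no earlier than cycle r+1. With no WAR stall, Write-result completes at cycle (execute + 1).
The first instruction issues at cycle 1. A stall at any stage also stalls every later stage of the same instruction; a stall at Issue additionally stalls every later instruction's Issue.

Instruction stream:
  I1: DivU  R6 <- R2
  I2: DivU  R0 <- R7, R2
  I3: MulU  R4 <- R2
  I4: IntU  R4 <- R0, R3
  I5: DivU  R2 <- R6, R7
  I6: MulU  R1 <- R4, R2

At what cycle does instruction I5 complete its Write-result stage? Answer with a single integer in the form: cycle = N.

[I1] 1/2/9/10
[I2] 11/12/19/20  (struct: DivU busy until I1 writes@10)
[I3] 12/13/16/17
[I4] 18/21/22/23  (WAW R4: wait I3 write@17; RAW R0: wait I2 write@20)
[I5] 21/22/29/30  (struct: DivU busy until I2 writes@20)
[I6] 22/31/34/35  (RAW R2: wait I5 write@30)

cycle = 30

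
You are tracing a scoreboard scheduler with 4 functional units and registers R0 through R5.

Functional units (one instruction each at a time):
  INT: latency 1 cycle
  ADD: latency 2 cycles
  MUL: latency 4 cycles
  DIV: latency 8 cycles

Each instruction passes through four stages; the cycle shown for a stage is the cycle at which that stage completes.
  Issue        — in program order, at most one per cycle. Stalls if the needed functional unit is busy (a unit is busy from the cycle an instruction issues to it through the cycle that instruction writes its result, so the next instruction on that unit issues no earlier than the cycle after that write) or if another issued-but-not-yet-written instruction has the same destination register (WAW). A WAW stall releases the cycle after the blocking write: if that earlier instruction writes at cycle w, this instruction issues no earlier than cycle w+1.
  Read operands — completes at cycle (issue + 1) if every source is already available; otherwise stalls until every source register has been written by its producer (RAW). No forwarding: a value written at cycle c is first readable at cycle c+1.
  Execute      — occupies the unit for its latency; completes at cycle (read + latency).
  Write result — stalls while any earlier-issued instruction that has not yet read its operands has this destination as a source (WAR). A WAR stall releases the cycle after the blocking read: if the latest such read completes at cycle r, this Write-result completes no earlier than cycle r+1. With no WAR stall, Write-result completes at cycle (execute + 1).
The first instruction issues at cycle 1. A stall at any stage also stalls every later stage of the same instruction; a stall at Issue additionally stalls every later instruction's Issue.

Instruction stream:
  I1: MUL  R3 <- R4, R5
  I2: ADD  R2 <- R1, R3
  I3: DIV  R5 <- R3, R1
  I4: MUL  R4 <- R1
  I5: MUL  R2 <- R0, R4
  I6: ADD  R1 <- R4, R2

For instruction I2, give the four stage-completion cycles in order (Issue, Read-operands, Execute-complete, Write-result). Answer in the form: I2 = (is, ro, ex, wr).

[1] I1→MUL
[2] I1 RO, I2→ADD
[3] I3→DIV
[6] I1 EX
[7] I1 WR R3
[8] I2 RO, I3 RO, I4→MUL
[9] I4 RO
[10] I2 EX
[11] I2 WR R2
[13] I4 EX
[14] I4 WR R4
[15] I5→MUL
[16] I3 EX, I5 RO, I6→ADD
[17] I3 WR R5
[20] I5 EX
[21] I5 WR R2
[22] I6 RO
[24] I6 EX
[25] I6 WR R1

I2 = (2, 8, 10, 11)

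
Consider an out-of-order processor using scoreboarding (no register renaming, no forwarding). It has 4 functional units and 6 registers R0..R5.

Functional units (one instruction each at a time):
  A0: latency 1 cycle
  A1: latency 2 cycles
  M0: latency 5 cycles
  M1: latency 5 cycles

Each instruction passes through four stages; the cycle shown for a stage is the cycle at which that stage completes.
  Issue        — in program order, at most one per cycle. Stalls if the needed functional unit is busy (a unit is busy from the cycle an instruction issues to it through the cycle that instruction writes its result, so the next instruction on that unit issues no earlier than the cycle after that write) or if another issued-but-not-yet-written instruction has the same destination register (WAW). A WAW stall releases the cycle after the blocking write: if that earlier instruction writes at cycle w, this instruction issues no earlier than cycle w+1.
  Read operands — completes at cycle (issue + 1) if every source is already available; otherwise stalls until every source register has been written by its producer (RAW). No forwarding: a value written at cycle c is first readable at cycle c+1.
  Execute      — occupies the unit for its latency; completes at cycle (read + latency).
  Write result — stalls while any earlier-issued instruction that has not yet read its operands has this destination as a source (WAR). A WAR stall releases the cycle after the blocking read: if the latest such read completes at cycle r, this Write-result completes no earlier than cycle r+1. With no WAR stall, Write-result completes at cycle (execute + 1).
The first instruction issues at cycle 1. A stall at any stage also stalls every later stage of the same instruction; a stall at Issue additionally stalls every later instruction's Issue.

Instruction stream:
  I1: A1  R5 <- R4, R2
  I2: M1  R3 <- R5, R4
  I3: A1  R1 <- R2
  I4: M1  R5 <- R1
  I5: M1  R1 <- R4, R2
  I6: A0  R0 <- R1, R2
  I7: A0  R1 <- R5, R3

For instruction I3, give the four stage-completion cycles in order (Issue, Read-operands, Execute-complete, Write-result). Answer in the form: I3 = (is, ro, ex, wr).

I1: IS=1 RO=2 EX=4 WR=5
I2: IS=2 RO=6 EX=11 WR=12  [RAW R5: wait I1 write@5]
I3: IS=6 RO=7 EX=9 WR=10  [struct: A1 busy until I1 writes@5]
I4: IS=13 RO=14 EX=19 WR=20  [struct: M1 busy until I2 writes@12]
I5: IS=21 RO=22 EX=27 WR=28  [struct: M1 busy until I4 writes@20]
I6: IS=22 RO=29 EX=30 WR=31  [RAW R1: wait I5 write@28]
I7: IS=32 RO=33 EX=34 WR=35  [struct: A0 busy until I6 writes@31]

I3 = (6, 7, 9, 10)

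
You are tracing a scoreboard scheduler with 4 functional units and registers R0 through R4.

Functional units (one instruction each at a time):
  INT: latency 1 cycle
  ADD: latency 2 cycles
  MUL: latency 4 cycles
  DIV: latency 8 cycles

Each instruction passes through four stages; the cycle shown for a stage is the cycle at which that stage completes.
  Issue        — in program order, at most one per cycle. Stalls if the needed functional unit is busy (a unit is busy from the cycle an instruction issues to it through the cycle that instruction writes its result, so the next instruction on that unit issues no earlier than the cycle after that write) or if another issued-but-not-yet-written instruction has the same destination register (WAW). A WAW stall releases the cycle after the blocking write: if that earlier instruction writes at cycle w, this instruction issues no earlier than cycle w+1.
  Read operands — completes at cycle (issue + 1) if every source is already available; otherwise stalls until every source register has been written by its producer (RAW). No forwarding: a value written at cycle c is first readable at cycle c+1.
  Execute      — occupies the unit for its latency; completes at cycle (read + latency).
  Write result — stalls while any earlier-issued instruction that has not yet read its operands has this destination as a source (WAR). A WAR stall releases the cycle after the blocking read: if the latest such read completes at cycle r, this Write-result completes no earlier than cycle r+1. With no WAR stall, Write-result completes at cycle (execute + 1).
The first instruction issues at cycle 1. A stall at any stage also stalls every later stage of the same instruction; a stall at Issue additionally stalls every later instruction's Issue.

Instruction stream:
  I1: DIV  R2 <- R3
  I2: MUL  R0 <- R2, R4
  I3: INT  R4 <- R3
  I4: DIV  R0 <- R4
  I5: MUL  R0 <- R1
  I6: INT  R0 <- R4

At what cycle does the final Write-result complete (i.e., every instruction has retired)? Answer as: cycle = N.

cycle = 39

I1: IS=1 RO=2 EX=10 WR=11
I2: IS=2 RO=12 EX=16 WR=17  [RAW R2: wait I1 write@11]
I3: IS=3 RO=4 EX=5 WR=13  [WAR R4: wait I2 read@12]
I4: IS=18 RO=19 EX=27 WR=28  [WAW R0: wait I2 write@17]
I5: IS=29 RO=30 EX=34 WR=35  [WAW R0: wait I4 write@28]
I6: IS=36 RO=37 EX=38 WR=39  [WAW R0: wait I5 write@35]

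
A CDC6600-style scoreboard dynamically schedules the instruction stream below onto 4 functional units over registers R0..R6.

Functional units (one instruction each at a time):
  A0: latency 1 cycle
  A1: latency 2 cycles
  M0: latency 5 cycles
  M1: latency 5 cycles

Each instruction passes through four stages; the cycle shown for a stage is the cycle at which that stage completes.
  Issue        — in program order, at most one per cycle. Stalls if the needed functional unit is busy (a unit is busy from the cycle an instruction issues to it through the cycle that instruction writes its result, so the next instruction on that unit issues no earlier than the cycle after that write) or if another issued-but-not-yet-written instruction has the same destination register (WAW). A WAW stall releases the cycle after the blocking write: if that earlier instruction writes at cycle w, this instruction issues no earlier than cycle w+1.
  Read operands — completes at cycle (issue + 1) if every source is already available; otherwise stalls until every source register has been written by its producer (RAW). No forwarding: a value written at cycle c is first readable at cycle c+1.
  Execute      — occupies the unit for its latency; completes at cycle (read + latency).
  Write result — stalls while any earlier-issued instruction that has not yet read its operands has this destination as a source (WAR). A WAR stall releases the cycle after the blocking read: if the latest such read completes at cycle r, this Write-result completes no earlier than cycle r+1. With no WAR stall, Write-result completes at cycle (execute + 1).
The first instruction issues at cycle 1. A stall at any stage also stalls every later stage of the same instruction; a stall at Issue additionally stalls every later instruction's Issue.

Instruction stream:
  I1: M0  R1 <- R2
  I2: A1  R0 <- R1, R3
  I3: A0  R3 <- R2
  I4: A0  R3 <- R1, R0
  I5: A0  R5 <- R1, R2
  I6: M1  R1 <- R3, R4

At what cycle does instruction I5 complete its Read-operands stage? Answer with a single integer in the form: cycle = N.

cycle = 17

1) issue 1, read 2, done 7, write 8
2) issue 2, read 9, done 11, write 12  <RAW R1: wait I1 write@8>
3) issue 3, read 4, done 5, write 10  <WAR R3: wait I2 read@9>
4) issue 11, read 13, done 14, write 15  <struct: A0 busy until I3 writes@10 / RAW R0: wait I2 write@12>
5) issue 16, read 17, done 18, write 19  <struct: A0 busy until I4 writes@15>
6) issue 17, read 18, done 23, write 24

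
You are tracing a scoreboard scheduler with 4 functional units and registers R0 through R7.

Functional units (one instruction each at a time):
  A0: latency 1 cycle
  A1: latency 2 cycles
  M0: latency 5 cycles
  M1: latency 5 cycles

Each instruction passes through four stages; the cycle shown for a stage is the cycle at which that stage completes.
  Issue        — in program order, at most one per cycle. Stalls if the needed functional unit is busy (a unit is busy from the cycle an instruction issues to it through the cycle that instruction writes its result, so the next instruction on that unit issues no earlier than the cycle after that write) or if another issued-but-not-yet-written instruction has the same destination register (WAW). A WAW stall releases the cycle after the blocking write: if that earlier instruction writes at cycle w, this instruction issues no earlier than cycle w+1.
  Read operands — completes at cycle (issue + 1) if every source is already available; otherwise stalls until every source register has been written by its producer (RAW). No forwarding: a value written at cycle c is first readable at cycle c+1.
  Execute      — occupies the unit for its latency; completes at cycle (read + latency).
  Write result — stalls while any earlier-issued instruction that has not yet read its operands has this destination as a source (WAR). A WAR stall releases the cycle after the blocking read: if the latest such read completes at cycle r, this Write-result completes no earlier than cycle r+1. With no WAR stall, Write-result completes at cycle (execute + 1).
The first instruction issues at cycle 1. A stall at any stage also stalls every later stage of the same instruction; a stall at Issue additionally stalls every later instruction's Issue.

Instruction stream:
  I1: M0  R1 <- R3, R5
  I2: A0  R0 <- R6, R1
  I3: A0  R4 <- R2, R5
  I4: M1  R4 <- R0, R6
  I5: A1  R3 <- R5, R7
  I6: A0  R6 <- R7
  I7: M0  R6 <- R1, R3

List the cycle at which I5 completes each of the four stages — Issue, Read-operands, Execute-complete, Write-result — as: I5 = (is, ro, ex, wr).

I1  is:1  ro:2  ex:7  wr:8
I2  is:2  ro:9  ex:10  wr:11  — RAW R1: wait I1 write@8
I3  is:12  ro:13  ex:14  wr:15  — struct: A0 busy until I2 writes@11
I4  is:16  ro:17  ex:22  wr:23  — WAW R4: wait I3 write@15
I5  is:17  ro:18  ex:20  wr:21
I6  is:18  ro:19  ex:20  wr:21
I7  is:22  ro:23  ex:28  wr:29  — WAW R6: wait I6 write@21

I5 = (17, 18, 20, 21)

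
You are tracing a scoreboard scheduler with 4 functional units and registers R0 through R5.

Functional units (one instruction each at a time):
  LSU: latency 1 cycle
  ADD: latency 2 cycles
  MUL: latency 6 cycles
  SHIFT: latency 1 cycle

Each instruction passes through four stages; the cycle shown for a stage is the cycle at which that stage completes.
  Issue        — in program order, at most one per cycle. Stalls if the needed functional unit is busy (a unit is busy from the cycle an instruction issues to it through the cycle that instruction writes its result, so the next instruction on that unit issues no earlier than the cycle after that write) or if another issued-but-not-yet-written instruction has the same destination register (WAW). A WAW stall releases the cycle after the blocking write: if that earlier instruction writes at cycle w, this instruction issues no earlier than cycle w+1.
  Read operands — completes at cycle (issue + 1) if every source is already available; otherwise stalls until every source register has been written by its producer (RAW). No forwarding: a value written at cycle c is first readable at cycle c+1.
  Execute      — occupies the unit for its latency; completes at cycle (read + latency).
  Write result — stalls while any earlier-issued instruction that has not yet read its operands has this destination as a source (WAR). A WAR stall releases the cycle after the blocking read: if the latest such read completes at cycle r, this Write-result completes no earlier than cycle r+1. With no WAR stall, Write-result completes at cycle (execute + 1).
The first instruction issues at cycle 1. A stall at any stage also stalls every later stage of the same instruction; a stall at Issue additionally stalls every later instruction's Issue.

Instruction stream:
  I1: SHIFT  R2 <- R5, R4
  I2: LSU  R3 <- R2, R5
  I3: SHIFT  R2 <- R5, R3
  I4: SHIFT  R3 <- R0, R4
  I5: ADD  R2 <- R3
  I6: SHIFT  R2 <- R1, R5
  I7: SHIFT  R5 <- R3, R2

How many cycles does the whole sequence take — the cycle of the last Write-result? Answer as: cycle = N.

c1: I1 dispatched to SHIFT
c2: I1 operands ready · I2 dispatched to LSU
c3: I1 complete
c4: R2←I1
c5: I2 operands ready · I3 dispatched to SHIFT
c6: I2 complete
c7: R3←I2
c8: I3 operands ready
c9: I3 complete
c10: R2←I3
c11: I4 dispatched to SHIFT
c12: I4 operands ready · I5 dispatched to ADD
c13: I4 complete
c14: R3←I4
c15: I5 operands ready
c17: I5 complete
c18: R2←I5
c19: I6 dispatched to SHIFT
c20: I6 operands ready
c21: I6 complete
c22: R2←I6
c23: I7 dispatched to SHIFT
c24: I7 operands ready
c25: I7 complete
c26: R5←I7

cycle = 26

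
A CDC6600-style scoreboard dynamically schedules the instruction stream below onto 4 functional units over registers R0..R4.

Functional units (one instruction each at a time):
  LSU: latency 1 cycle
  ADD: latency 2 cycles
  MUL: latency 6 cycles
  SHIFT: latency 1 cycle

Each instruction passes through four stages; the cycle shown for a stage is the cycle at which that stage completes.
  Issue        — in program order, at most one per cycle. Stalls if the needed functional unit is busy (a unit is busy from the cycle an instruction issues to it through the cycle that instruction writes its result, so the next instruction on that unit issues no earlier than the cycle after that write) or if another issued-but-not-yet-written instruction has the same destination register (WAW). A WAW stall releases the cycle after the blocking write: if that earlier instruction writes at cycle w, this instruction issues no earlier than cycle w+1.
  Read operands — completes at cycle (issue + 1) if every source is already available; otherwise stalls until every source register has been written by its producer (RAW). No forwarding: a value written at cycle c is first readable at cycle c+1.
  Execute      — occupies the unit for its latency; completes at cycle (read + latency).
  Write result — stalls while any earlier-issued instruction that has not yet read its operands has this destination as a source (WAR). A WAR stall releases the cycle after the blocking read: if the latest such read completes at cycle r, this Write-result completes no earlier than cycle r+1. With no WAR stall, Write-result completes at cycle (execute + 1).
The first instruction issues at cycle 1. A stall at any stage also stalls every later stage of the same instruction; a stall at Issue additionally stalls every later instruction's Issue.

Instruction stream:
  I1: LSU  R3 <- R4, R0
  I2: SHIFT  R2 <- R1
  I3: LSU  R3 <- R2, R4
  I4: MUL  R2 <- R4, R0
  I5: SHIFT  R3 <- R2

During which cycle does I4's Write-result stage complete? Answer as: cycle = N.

t=1  I1 issues→LSU
t=2  I1 reads | I2 issues→SHIFT
t=3  I1 exec-done | I2 reads
t=4  I1 writes R3 | I2 exec-done
t=5  I2 writes R2 | I3 issues→LSU
t=6  I3 reads | I4 issues→MUL
t=7  I3 exec-done | I4 reads
t=8  I3 writes R3
t=9  I5 issues→SHIFT
t=13  I4 exec-done
t=14  I4 writes R2
t=15  I5 reads
t=16  I5 exec-done
t=17  I5 writes R3

cycle = 14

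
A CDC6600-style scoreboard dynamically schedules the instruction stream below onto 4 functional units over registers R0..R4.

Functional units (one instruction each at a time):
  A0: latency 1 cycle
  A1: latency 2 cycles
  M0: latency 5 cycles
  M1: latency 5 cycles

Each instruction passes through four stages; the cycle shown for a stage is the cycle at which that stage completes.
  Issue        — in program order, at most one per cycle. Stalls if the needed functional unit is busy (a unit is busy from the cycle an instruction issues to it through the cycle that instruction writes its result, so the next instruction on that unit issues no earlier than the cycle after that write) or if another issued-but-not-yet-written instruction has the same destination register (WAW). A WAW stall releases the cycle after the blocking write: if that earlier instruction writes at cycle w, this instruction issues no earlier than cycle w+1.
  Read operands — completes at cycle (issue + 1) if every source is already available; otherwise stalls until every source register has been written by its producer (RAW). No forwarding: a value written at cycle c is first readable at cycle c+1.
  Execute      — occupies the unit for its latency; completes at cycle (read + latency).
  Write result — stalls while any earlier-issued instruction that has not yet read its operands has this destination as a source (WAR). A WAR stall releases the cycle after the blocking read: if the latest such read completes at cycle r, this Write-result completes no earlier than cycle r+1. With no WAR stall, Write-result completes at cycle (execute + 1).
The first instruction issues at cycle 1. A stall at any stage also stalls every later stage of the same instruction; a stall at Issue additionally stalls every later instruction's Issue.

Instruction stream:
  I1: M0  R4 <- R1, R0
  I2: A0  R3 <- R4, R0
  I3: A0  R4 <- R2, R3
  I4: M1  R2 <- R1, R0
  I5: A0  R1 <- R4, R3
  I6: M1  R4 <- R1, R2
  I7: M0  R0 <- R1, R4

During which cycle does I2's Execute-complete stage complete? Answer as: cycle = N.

cycle = 10

I1  is:1  ro:2  ex:7  wr:8
I2  is:2  ro:9  ex:10  wr:11  — RAW R4: wait I1 write@8
I3  is:12  ro:13  ex:14  wr:15  — struct: A0 busy until I2 writes@11
I4  is:13  ro:14  ex:19  wr:20
I5  is:16  ro:17  ex:18  wr:19  — struct: A0 busy until I3 writes@15
I6  is:21  ro:22  ex:27  wr:28  — struct: M1 busy until I4 writes@20
I7  is:22  ro:29  ex:34  wr:35  — RAW R4: wait I6 write@28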